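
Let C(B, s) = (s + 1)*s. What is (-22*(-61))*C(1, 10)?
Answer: 147620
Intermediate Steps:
C(B, s) = s*(1 + s) (C(B, s) = (1 + s)*s = s*(1 + s))
(-22*(-61))*C(1, 10) = (-22*(-61))*(10*(1 + 10)) = 1342*(10*11) = 1342*110 = 147620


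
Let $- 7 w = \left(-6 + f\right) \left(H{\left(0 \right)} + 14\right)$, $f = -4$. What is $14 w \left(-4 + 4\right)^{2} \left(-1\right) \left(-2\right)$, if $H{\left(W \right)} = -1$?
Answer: $0$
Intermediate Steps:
$w = \frac{130}{7}$ ($w = - \frac{\left(-6 - 4\right) \left(-1 + 14\right)}{7} = - \frac{\left(-10\right) 13}{7} = \left(- \frac{1}{7}\right) \left(-130\right) = \frac{130}{7} \approx 18.571$)
$14 w \left(-4 + 4\right)^{2} \left(-1\right) \left(-2\right) = 14 \cdot \frac{130}{7} \left(-4 + 4\right)^{2} \left(-1\right) \left(-2\right) = 260 \cdot 0^{2} \left(-1\right) \left(-2\right) = 260 \cdot 0 \left(-1\right) \left(-2\right) = 260 \cdot 0 \left(-2\right) = 260 \cdot 0 = 0$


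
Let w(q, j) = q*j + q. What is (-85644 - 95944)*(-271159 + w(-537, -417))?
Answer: 8673913996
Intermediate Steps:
w(q, j) = q + j*q (w(q, j) = j*q + q = q + j*q)
(-85644 - 95944)*(-271159 + w(-537, -417)) = (-85644 - 95944)*(-271159 - 537*(1 - 417)) = -181588*(-271159 - 537*(-416)) = -181588*(-271159 + 223392) = -181588*(-47767) = 8673913996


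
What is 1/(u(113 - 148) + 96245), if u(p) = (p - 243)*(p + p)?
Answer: 1/115705 ≈ 8.6427e-6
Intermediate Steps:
u(p) = 2*p*(-243 + p) (u(p) = (-243 + p)*(2*p) = 2*p*(-243 + p))
1/(u(113 - 148) + 96245) = 1/(2*(113 - 148)*(-243 + (113 - 148)) + 96245) = 1/(2*(-35)*(-243 - 35) + 96245) = 1/(2*(-35)*(-278) + 96245) = 1/(19460 + 96245) = 1/115705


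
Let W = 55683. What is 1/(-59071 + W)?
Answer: -1/3388 ≈ -0.00029516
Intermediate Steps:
1/(-59071 + W) = 1/(-59071 + 55683) = 1/(-3388) = -1/3388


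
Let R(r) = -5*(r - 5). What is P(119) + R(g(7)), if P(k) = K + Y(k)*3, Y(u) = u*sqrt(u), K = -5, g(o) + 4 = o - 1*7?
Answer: 40 + 357*sqrt(119) ≈ 3934.4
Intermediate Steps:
g(o) = -11 + o (g(o) = -4 + (o - 1*7) = -4 + (o - 7) = -4 + (-7 + o) = -11 + o)
R(r) = 25 - 5*r (R(r) = -5*(-5 + r) = 25 - 5*r)
Y(u) = u**(3/2)
P(k) = -5 + 3*k**(3/2) (P(k) = -5 + k**(3/2)*3 = -5 + 3*k**(3/2))
P(119) + R(g(7)) = (-5 + 3*119**(3/2)) + (25 - 5*(-11 + 7)) = (-5 + 3*(119*sqrt(119))) + (25 - 5*(-4)) = (-5 + 357*sqrt(119)) + (25 + 20) = (-5 + 357*sqrt(119)) + 45 = 40 + 357*sqrt(119)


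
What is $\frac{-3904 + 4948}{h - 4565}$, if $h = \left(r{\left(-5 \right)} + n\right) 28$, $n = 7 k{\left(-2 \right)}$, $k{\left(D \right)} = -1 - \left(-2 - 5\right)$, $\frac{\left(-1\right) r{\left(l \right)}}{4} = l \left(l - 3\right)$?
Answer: $- \frac{348}{2623} \approx -0.13267$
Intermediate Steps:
$r{\left(l \right)} = - 4 l \left(-3 + l\right)$ ($r{\left(l \right)} = - 4 l \left(l - 3\right) = - 4 l \left(-3 + l\right)$)
$k{\left(D \right)} = 6$ ($k{\left(D \right)} = -1 - -7 = -1 + 7 = 6$)
$n = 42$ ($n = 7 \cdot 6 = 42$)
$h = -3304$ ($h = \left(4 \left(-5\right) \left(3 - -5\right) + 42\right) 28 = \left(4 \left(-5\right) \left(3 + 5\right) + 42\right) 28 = \left(4 \left(-5\right) 8 + 42\right) 28 = \left(-160 + 42\right) 28 = \left(-118\right) 28 = -3304$)
$\frac{-3904 + 4948}{h - 4565} = \frac{-3904 + 4948}{-3304 - 4565} = \frac{1044}{-7869} = 1044 \left(- \frac{1}{7869}\right) = - \frac{348}{2623}$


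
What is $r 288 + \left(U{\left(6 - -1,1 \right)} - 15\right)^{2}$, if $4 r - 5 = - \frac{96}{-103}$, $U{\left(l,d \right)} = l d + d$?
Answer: $\frac{49039}{103} \approx 476.11$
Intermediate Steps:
$U{\left(l,d \right)} = d + d l$ ($U{\left(l,d \right)} = d l + d = d + d l$)
$r = \frac{611}{412}$ ($r = \frac{5}{4} + \frac{\left(-96\right) \frac{1}{-103}}{4} = \frac{5}{4} + \frac{\left(-96\right) \left(- \frac{1}{103}\right)}{4} = \frac{5}{4} + \frac{1}{4} \cdot \frac{96}{103} = \frac{5}{4} + \frac{24}{103} = \frac{611}{412} \approx 1.483$)
$r 288 + \left(U{\left(6 - -1,1 \right)} - 15\right)^{2} = \frac{611}{412} \cdot 288 + \left(1 \left(1 + \left(6 - -1\right)\right) - 15\right)^{2} = \frac{43992}{103} + \left(1 \left(1 + \left(6 + 1\right)\right) - 15\right)^{2} = \frac{43992}{103} + \left(1 \left(1 + 7\right) - 15\right)^{2} = \frac{43992}{103} + \left(1 \cdot 8 - 15\right)^{2} = \frac{43992}{103} + \left(8 - 15\right)^{2} = \frac{43992}{103} + \left(-7\right)^{2} = \frac{43992}{103} + 49 = \frac{49039}{103}$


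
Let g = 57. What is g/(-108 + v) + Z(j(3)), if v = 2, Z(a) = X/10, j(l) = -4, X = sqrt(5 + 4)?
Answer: -63/265 ≈ -0.23774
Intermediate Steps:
X = 3 (X = sqrt(9) = 3)
Z(a) = 3/10
g/(-108 + v) + Z(j(3)) = 57/(-108 + 2) + 3/10 = 57/(-106) + 3/10 = -1/106*57 + 3/10 = -57/106 + 3/10 = -63/265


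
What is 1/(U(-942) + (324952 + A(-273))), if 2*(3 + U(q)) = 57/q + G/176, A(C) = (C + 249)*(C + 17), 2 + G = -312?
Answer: 27632/9148736291 ≈ 3.0203e-6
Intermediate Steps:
G = -314 (G = -2 - 312 = -314)
A(C) = (17 + C)*(249 + C) (A(C) = (249 + C)*(17 + C) = (17 + C)*(249 + C))
U(q) = -685/176 + 57/(2*q) (U(q) = -3 + (57/q - 314/176)/2 = -3 + (57/q - 314*1/176)/2 = -3 + (57/q - 157/88)/2 = -3 + (-157/88 + 57/q)/2 = -3 + (-157/176 + 57/(2*q)) = -685/176 + 57/(2*q))
1/(U(-942) + (324952 + A(-273))) = 1/((1/176)*(5016 - 685*(-942))/(-942) + (324952 + (4233 + (-273)² + 266*(-273)))) = 1/((1/176)*(-1/942)*(5016 + 645270) + (324952 + (4233 + 74529 - 72618))) = 1/((1/176)*(-1/942)*650286 + (324952 + 6144)) = 1/(-108381/27632 + 331096) = 1/(9148736291/27632) = 27632/9148736291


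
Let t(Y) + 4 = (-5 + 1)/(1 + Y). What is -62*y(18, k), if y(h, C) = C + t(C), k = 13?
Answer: -3782/7 ≈ -540.29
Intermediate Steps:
t(Y) = -4 - 4/(1 + Y) (t(Y) = -4 + (-5 + 1)/(1 + Y) = -4 - 4/(1 + Y))
y(h, C) = C + 4*(-2 - C)/(1 + C)
-62*y(18, k) = -62*(-8 + 13**2 - 3*13)/(1 + 13) = -62*(-8 + 169 - 39)/14 = -31*122/7 = -62*61/7 = -3782/7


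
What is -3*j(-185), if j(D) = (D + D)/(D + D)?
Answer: -3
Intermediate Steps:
j(D) = 1 (j(D) = (2*D)/((2*D)) = (2*D)*(1/(2*D)) = 1)
-3*j(-185) = -3*1 = -3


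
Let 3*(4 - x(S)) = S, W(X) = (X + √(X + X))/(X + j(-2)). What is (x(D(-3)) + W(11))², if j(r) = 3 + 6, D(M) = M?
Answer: (111 + √22)²/400 ≈ 33.461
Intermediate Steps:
j(r) = 9
W(X) = (X + √2*√X)/(9 + X) (W(X) = (X + √(X + X))/(X + 9) = (X + √(2*X))/(9 + X) = (X + √2*√X)/(9 + X))
x(S) = 4 - S/3
(x(D(-3)) + W(11))² = ((4 - ⅓*(-3)) + (11 + √2*√11)/(9 + 11))² = ((4 + 1) + (11 + √22)/20)² = (5 + (11 + √22)/20)² = (5 + (11/20 + √22/20))² = (111/20 + √22/20)²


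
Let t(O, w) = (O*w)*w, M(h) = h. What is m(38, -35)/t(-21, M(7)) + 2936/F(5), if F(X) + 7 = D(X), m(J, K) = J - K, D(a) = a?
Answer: -1510645/1029 ≈ -1468.1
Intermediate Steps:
F(X) = -7 + X
t(O, w) = O*w²
m(38, -35)/t(-21, M(7)) + 2936/F(5) = (38 - 1*(-35))/((-21*7²)) + 2936/(-7 + 5) = (38 + 35)/((-21*49)) + 2936/(-2) = 73/(-1029) + 2936*(-½) = 73*(-1/1029) - 1468 = -73/1029 - 1468 = -1510645/1029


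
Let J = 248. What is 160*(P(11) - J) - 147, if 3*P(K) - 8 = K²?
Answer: -32947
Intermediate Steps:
P(K) = 8/3 + K²/3
160*(P(11) - J) - 147 = 160*((8/3 + (⅓)*11²) - 1*248) - 147 = 160*((8/3 + (⅓)*121) - 248) - 147 = 160*((8/3 + 121/3) - 248) - 147 = 160*(43 - 248) - 147 = 160*(-205) - 147 = -32800 - 147 = -32947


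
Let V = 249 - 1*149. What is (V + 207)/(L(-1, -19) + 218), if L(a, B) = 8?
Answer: 307/226 ≈ 1.3584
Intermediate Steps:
V = 100 (V = 249 - 149 = 100)
(V + 207)/(L(-1, -19) + 218) = (100 + 207)/(8 + 218) = 307/226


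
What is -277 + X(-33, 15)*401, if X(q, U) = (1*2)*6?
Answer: 4535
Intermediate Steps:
X(q, U) = 12 (X(q, U) = 2*6 = 12)
-277 + X(-33, 15)*401 = -277 + 12*401 = -277 + 4812 = 4535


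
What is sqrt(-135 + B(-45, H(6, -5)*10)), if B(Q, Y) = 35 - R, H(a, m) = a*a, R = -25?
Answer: 5*I*sqrt(3) ≈ 8.6602*I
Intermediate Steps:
H(a, m) = a**2
B(Q, Y) = 60 (B(Q, Y) = 35 - 1*(-25) = 35 + 25 = 60)
sqrt(-135 + B(-45, H(6, -5)*10)) = sqrt(-135 + 60) = sqrt(-75) = 5*I*sqrt(3)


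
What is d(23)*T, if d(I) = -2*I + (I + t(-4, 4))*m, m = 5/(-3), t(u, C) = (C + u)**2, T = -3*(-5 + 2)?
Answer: -759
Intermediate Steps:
T = 9 (T = -3*(-3) = 9)
m = -5/3 (m = 5*(-1/3) = -5/3 ≈ -1.6667)
d(I) = -11*I/3 (d(I) = -2*I + (I + (4 - 4)**2)*(-5/3) = -2*I + (I + 0**2)*(-5/3) = -2*I + (I + 0)*(-5/3) = -2*I + I*(-5/3) = -2*I - 5*I/3 = -11*I/3)
d(23)*T = -11/3*23*9 = -253/3*9 = -759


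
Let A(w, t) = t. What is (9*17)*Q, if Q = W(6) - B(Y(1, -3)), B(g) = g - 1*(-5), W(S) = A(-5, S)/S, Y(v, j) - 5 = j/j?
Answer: -1530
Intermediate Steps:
Y(v, j) = 6 (Y(v, j) = 5 + j/j = 5 + 1 = 6)
W(S) = 1 (W(S) = S/S = 1)
B(g) = 5 + g (B(g) = g + 5 = 5 + g)
Q = -10 (Q = 1 - (5 + 6) = 1 - 1*11 = 1 - 11 = -10)
(9*17)*Q = (9*17)*(-10) = 153*(-10) = -1530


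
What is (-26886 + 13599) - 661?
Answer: -13948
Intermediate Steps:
(-26886 + 13599) - 661 = -13287 - 661 = -13948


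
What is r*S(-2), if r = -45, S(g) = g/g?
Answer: -45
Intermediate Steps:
S(g) = 1
r*S(-2) = -45*1 = -45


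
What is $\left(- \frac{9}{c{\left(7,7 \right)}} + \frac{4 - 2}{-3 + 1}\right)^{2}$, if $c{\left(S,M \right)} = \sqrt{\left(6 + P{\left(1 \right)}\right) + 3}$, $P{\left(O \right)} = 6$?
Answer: $\frac{32}{5} + \frac{6 \sqrt{15}}{5} \approx 11.048$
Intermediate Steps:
$c{\left(S,M \right)} = \sqrt{15}$ ($c{\left(S,M \right)} = \sqrt{\left(6 + 6\right) + 3} = \sqrt{12 + 3} = \sqrt{15}$)
$\left(- \frac{9}{c{\left(7,7 \right)}} + \frac{4 - 2}{-3 + 1}\right)^{2} = \left(- \frac{9}{\sqrt{15}} + \frac{4 - 2}{-3 + 1}\right)^{2} = \left(- 9 \frac{\sqrt{15}}{15} + \frac{1}{-2} \cdot 2\right)^{2} = \left(- \frac{3 \sqrt{15}}{5} - 1\right)^{2} = \left(-1 - \frac{3 \sqrt{15}}{5}\right)^{2}$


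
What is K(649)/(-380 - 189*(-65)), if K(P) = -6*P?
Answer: -3894/11905 ≈ -0.32709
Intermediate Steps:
K(649)/(-380 - 189*(-65)) = (-6*649)/(-380 - 189*(-65)) = -3894/(-380 + 12285) = -3894/11905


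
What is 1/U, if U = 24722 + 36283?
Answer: 1/61005 ≈ 1.6392e-5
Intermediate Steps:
U = 61005
1/U = 1/61005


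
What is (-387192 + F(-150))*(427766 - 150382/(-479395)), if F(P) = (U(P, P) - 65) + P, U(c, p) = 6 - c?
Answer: -79413187692443952/479395 ≈ -1.6565e+11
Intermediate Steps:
F(P) = -59 (F(P) = ((6 - P) - 65) + P = (-59 - P) + P = -59)
(-387192 + F(-150))*(427766 - 150382/(-479395)) = (-387192 - 59)*(427766 - 150382/(-479395)) = -387251*(427766 - 150382*(-1/479395)) = -387251*(427766 + 150382/479395) = -387251*205069031952/479395 = -79413187692443952/479395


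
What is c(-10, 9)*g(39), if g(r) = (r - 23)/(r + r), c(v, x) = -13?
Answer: -8/3 ≈ -2.6667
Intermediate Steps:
g(r) = (-23 + r)/(2*r) (g(r) = (-23 + r)/((2*r)) = (-23 + r)*(1/(2*r)) = (-23 + r)/(2*r))
c(-10, 9)*g(39) = -13*(-23 + 39)/(2*39) = -13*16/(2*39) = -13*8/39 = -8/3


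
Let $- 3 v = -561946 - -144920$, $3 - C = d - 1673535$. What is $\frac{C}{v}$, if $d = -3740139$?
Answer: $\frac{16241031}{417026} \approx 38.945$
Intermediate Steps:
$C = 5413677$ ($C = 3 - \left(-3740139 - 1673535\right) = 3 - -5413674 = 3 + 5413674 = 5413677$)
$v = \frac{417026}{3}$ ($v = - \frac{-561946 - -144920}{3} = - \frac{-561946 + 144920}{3} = \left(- \frac{1}{3}\right) \left(-417026\right) = \frac{417026}{3} \approx 1.3901 \cdot 10^{5}$)
$\frac{C}{v} = \frac{5413677}{\frac{417026}{3}} = 5413677 \cdot \frac{3}{417026} = \frac{16241031}{417026}$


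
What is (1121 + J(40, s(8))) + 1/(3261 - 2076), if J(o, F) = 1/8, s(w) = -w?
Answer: 10628273/9480 ≈ 1121.1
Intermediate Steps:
J(o, F) = ⅛
(1121 + J(40, s(8))) + 1/(3261 - 2076) = (1121 + ⅛) + 1/(3261 - 2076) = 8969/8 + 1/1185 = 10628273/9480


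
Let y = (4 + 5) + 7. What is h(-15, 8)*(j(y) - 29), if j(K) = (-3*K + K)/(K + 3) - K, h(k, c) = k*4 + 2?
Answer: 51446/19 ≈ 2707.7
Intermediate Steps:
h(k, c) = 2 + 4*k (h(k, c) = 4*k + 2 = 2 + 4*k)
y = 16 (y = 9 + 7 = 16)
j(K) = -K - 2*K/(3 + K) (j(K) = (-2*K)/(3 + K) - K = -2*K/(3 + K) - K = -K - 2*K/(3 + K))
h(-15, 8)*(j(y) - 29) = (2 + 4*(-15))*(-1*16*(5 + 16)/(3 + 16) - 29) = (2 - 60)*(-1*16*21/19 - 29) = -58*(-1*16*1/19*21 - 29) = -58*(-336/19 - 29) = -58*(-887/19) = 51446/19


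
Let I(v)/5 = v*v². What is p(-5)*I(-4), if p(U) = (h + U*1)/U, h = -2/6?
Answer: -1024/3 ≈ -341.33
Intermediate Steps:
I(v) = 5*v³ (I(v) = 5*(v*v²) = 5*v³)
h = -⅓ (h = -2*⅙ = -⅓ ≈ -0.33333)
p(U) = (-⅓ + U)/U (p(U) = (-⅓ + U*1)/U = (-⅓ + U)/U)
p(-5)*I(-4) = ((-⅓ - 5)/(-5))*(5*(-4)³) = (-⅕*(-16/3))*(5*(-64)) = (16/15)*(-320) = -1024/3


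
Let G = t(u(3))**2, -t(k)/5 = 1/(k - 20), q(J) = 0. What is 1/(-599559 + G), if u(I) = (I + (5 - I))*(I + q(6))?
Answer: -1/599558 ≈ -1.6679e-6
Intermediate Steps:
u(I) = 5*I (u(I) = (I + (5 - I))*(I + 0) = 5*I)
t(k) = -5/(-20 + k) (t(k) = -5/(k - 20) = -5/(-20 + k))
G = 1 (G = (-5/(-20 + 5*3))**2 = (-5/(-20 + 15))**2 = (-5/(-5))**2 = (-5*(-1/5))**2 = 1**2 = 1)
1/(-599559 + G) = 1/(-599559 + 1) = 1/(-599558) = -1/599558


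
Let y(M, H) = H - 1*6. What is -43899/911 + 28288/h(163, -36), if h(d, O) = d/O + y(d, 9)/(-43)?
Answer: -40204958847/6483587 ≈ -6201.0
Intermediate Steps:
y(M, H) = -6 + H (y(M, H) = H - 6 = -6 + H)
h(d, O) = -3/43 + d/O (h(d, O) = d/O + (-6 + 9)/(-43) = d/O + 3*(-1/43) = d/O - 3/43 = -3/43 + d/O)
-43899/911 + 28288/h(163, -36) = -43899/911 + 28288/(-3/43 + 163/(-36)) = -43899*1/911 + 28288/(-3/43 + 163*(-1/36)) = -43899/911 + 28288/(-3/43 - 163/36) = -43899/911 + 28288/(-7117/1548) = -43899/911 + 28288*(-1548/7117) = -43899/911 - 43789824/7117 = -40204958847/6483587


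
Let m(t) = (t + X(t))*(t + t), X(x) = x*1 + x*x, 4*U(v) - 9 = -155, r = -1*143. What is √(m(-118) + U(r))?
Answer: I*√12921618/2 ≈ 1797.3*I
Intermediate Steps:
r = -143
U(v) = -73/2 (U(v) = 9/4 + (¼)*(-155) = 9/4 - 155/4 = -73/2)
X(x) = x + x²
m(t) = 2*t*(t + t*(1 + t)) (m(t) = (t + t*(1 + t))*(t + t) = (t + t*(1 + t))*(2*t) = 2*t*(t + t*(1 + t)))
√(m(-118) + U(r)) = √(2*(-118)²*(2 - 118) - 73/2) = √(2*13924*(-116) - 73/2) = √(-3230368 - 73/2) = √(-6460809/2) = I*√12921618/2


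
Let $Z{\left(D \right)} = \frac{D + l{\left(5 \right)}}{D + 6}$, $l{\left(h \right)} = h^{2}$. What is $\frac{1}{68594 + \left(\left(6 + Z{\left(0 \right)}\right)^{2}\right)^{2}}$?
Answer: $\frac{1296}{102743665} \approx 1.2614 \cdot 10^{-5}$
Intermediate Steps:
$Z{\left(D \right)} = \frac{25 + D}{6 + D}$ ($Z{\left(D \right)} = \frac{D + 5^{2}}{D + 6} = \frac{D + 25}{6 + D} = \frac{25 + D}{6 + D}$)
$\frac{1}{68594 + \left(\left(6 + Z{\left(0 \right)}\right)^{2}\right)^{2}} = \frac{1}{68594 + \left(\left(6 + \frac{25 + 0}{6 + 0}\right)^{2}\right)^{2}} = \frac{1}{68594 + \left(\left(6 + \frac{1}{6} \cdot 25\right)^{2}\right)^{2}} = \frac{1}{68594 + \left(\left(6 + \frac{25}{6}\right)^{2}\right)^{2}} = \frac{1}{68594 + \left(\left(\frac{61}{6}\right)^{2}\right)^{2}} = \frac{1}{68594 + \left(\frac{3721}{36}\right)^{2}} = \frac{1}{68594 + \frac{13845841}{1296}} = \frac{1}{\frac{102743665}{1296}} = \frac{1296}{102743665}$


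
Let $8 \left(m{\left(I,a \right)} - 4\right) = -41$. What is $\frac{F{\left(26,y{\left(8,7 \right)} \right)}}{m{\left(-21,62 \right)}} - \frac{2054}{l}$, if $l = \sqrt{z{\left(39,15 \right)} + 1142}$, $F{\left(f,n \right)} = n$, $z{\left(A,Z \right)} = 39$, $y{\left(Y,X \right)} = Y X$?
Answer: $- \frac{448}{9} - \frac{2054 \sqrt{1181}}{1181} \approx -109.55$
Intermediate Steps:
$y{\left(Y,X \right)} = X Y$
$m{\left(I,a \right)} = - \frac{9}{8}$ ($m{\left(I,a \right)} = 4 + \frac{1}{8} \left(-41\right) = 4 - \frac{41}{8} = - \frac{9}{8}$)
$l = \sqrt{1181}$ ($l = \sqrt{39 + 1142} = \sqrt{1181} \approx 34.366$)
$\frac{F{\left(26,y{\left(8,7 \right)} \right)}}{m{\left(-21,62 \right)}} - \frac{2054}{l} = \frac{7 \cdot 8}{- \frac{9}{8}} - \frac{2054}{\sqrt{1181}} = 56 \left(- \frac{8}{9}\right) - 2054 \frac{\sqrt{1181}}{1181} = - \frac{448}{9} - \frac{2054 \sqrt{1181}}{1181}$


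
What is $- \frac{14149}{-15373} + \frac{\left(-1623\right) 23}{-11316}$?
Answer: $\frac{10637229}{2521172} \approx 4.2192$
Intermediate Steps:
$- \frac{14149}{-15373} + \frac{\left(-1623\right) 23}{-11316} = \left(-14149\right) \left(- \frac{1}{15373}\right) - - \frac{541}{164} = \frac{14149}{15373} + \frac{541}{164} = \frac{10637229}{2521172}$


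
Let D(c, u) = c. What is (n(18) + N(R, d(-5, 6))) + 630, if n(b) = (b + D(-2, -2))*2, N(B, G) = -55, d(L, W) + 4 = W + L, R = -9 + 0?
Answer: 607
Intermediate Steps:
R = -9
d(L, W) = -4 + L + W (d(L, W) = -4 + (W + L) = -4 + (L + W) = -4 + L + W)
n(b) = -4 + 2*b (n(b) = (b - 2)*2 = (-2 + b)*2 = -4 + 2*b)
(n(18) + N(R, d(-5, 6))) + 630 = ((-4 + 2*18) - 55) + 630 = ((-4 + 36) - 55) + 630 = (32 - 55) + 630 = -23 + 630 = 607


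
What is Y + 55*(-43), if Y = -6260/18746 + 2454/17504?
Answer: -194022746129/82032496 ≈ -2365.2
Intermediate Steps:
Y = -15893089/82032496 (Y = -6260*1/18746 + 2454*(1/17504) = -3130/9373 + 1227/8752 = -15893089/82032496 ≈ -0.19374)
Y + 55*(-43) = -15893089/82032496 + 55*(-43) = -15893089/82032496 - 2365 = -194022746129/82032496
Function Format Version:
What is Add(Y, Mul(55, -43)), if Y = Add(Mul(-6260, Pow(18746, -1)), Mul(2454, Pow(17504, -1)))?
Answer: Rational(-194022746129, 82032496) ≈ -2365.2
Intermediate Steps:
Y = Rational(-15893089, 82032496) (Y = Add(Mul(-6260, Rational(1, 18746)), Mul(2454, Rational(1, 17504))) = Add(Rational(-3130, 9373), Rational(1227, 8752)) = Rational(-15893089, 82032496) ≈ -0.19374)
Add(Y, Mul(55, -43)) = Add(Rational(-15893089, 82032496), Mul(55, -43)) = Add(Rational(-15893089, 82032496), -2365) = Rational(-194022746129, 82032496)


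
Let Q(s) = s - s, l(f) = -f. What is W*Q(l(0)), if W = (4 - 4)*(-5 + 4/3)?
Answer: 0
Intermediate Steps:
Q(s) = 0
W = 0 (W = 0*(-5 + 4*(⅓)) = 0*(-5 + 4/3) = 0*(-11/3) = 0)
W*Q(l(0)) = 0*0 = 0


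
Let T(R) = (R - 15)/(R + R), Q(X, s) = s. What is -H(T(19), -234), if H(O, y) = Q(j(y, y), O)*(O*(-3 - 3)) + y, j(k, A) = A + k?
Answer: 84498/361 ≈ 234.07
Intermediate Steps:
T(R) = (-15 + R)/(2*R) (T(R) = (-15 + R)/((2*R)) = (-15 + R)*(1/(2*R)) = (-15 + R)/(2*R))
H(O, y) = y - 6*O² (H(O, y) = O*(O*(-3 - 3)) + y = O*(O*(-6)) + y = O*(-6*O) + y = -6*O² + y = y - 6*O²)
-H(T(19), -234) = -(-234 - 6*(-15 + 19)²/1444) = -(-234 - 6*((½)*(1/19)*4)²) = -(-234 - 6*(2/19)²) = -(-234 - 6*4/361) = -(-234 - 24/361) = -1*(-84498/361) = 84498/361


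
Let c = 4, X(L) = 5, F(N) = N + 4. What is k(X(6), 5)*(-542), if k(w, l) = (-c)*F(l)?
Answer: 19512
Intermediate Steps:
F(N) = 4 + N
k(w, l) = -16 - 4*l (k(w, l) = (-1*4)*(4 + l) = -4*(4 + l) = -16 - 4*l)
k(X(6), 5)*(-542) = (-16 - 4*5)*(-542) = (-16 - 20)*(-542) = -36*(-542) = 19512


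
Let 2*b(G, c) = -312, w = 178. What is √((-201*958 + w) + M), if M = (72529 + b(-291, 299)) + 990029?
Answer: √870022 ≈ 932.75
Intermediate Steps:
b(G, c) = -156 (b(G, c) = (½)*(-312) = -156)
M = 1062402 (M = (72529 - 156) + 990029 = 72373 + 990029 = 1062402)
√((-201*958 + w) + M) = √((-201*958 + 178) + 1062402) = √((-192558 + 178) + 1062402) = √(-192380 + 1062402) = √870022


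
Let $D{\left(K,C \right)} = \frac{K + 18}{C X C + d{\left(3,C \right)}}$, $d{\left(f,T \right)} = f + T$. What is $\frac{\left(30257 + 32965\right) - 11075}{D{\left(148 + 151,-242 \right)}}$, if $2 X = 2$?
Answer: $\frac{3041473775}{317} \approx 9.5946 \cdot 10^{6}$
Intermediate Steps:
$X = 1$ ($X = \frac{1}{2} \cdot 2 = 1$)
$d{\left(f,T \right)} = T + f$
$D{\left(K,C \right)} = \frac{18 + K}{3 + C + C^{2}}$ ($D{\left(K,C \right)} = \frac{K + 18}{C 1 C + \left(C + 3\right)} = \frac{18 + K}{C C + \left(3 + C\right)} = \frac{18 + K}{C^{2} + \left(3 + C\right)} = \frac{18 + K}{3 + C + C^{2}}$)
$\frac{\left(30257 + 32965\right) - 11075}{D{\left(148 + 151,-242 \right)}} = \frac{\left(30257 + 32965\right) - 11075}{\frac{1}{3 - 242 + \left(-242\right)^{2}} \left(18 + \left(148 + 151\right)\right)} = \frac{63222 - 11075}{\frac{1}{3 - 242 + 58564} \left(18 + 299\right)} = \frac{52147}{\frac{1}{58325} \cdot 317} = \frac{52147}{\frac{317}{58325}} = 52147 \cdot \frac{58325}{317} = \frac{3041473775}{317}$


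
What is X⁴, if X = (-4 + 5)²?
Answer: 1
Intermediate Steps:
X = 1 (X = 1² = 1)
X⁴ = 1⁴ = 1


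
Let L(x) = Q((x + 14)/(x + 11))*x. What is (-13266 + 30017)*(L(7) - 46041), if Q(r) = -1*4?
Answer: -771701819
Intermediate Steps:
Q(r) = -4
L(x) = -4*x
(-13266 + 30017)*(L(7) - 46041) = (-13266 + 30017)*(-4*7 - 46041) = 16751*(-28 - 46041) = 16751*(-46069) = -771701819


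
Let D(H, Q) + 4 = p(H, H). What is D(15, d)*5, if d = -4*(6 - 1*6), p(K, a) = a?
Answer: 55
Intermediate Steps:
d = 0 (d = -4*(6 - 6) = -4*0 = 0)
D(H, Q) = -4 + H
D(15, d)*5 = (-4 + 15)*5 = 11*5 = 55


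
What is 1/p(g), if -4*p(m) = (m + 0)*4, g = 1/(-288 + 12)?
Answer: 276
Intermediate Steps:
g = -1/276 (g = 1/(-276) = -1/276 ≈ -0.0036232)
p(m) = -m (p(m) = -(m + 0)*4/4 = -m*4/4 = -m)
1/p(g) = 1/(-1*(-1/276)) = 1/(1/276) = 276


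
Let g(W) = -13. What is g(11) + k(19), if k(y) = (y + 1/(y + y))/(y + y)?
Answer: -18049/1444 ≈ -12.499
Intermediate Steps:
k(y) = (y + 1/(2*y))/(2*y) (k(y) = (y + 1/(2*y))/((2*y)) = (y + 1/(2*y))*(1/(2*y)) = (y + 1/(2*y))/(2*y))
g(11) + k(19) = -13 + (½ + (¼)/19²) = -13 + (½ + (¼)*(1/361)) = -13 + (½ + 1/1444) = -13 + 723/1444 = -18049/1444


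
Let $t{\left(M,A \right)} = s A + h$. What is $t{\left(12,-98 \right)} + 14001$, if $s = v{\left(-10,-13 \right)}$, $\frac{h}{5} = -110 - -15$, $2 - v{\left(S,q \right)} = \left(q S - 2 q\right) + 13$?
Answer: $29892$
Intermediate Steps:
$v{\left(S,q \right)} = -11 + 2 q - S q$ ($v{\left(S,q \right)} = 2 - \left(\left(q S - 2 q\right) + 13\right) = 2 - \left(\left(S q - 2 q\right) + 13\right) = 2 - \left(\left(- 2 q + S q\right) + 13\right) = 2 - \left(13 - 2 q + S q\right) = -11 + 2 q - S q$)
$h = -475$ ($h = 5 \left(-110 - -15\right) = 5 \left(-110 + 15\right) = 5 \left(-95\right) = -475$)
$s = -167$ ($s = -11 + 2 \left(-13\right) - \left(-10\right) \left(-13\right) = -11 - 26 - 130 = -167$)
$t{\left(M,A \right)} = -475 - 167 A$ ($t{\left(M,A \right)} = - 167 A - 475 = -475 - 167 A$)
$t{\left(12,-98 \right)} + 14001 = \left(-475 - -16366\right) + 14001 = \left(-475 + 16366\right) + 14001 = 15891 + 14001 = 29892$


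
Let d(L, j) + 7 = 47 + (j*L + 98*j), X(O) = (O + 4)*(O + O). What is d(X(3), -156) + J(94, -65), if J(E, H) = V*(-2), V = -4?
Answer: -21792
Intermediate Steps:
X(O) = 2*O*(4 + O) (X(O) = (4 + O)*(2*O) = 2*O*(4 + O))
J(E, H) = 8 (J(E, H) = -4*(-2) = 8)
d(L, j) = 40 + 98*j + L*j (d(L, j) = -7 + (47 + (j*L + 98*j)) = -7 + (47 + (L*j + 98*j)) = -7 + (47 + (98*j + L*j)) = -7 + (47 + 98*j + L*j) = 40 + 98*j + L*j)
d(X(3), -156) + J(94, -65) = (40 + 98*(-156) + (2*3*(4 + 3))*(-156)) + 8 = (40 - 15288 + (2*3*7)*(-156)) + 8 = (40 - 15288 + 42*(-156)) + 8 = (40 - 15288 - 6552) + 8 = -21800 + 8 = -21792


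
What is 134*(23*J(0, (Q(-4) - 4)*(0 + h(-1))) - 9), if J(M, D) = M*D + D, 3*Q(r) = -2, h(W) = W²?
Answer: -46766/3 ≈ -15589.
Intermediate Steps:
Q(r) = -⅔ (Q(r) = (⅓)*(-2) = -⅔)
J(M, D) = D + D*M (J(M, D) = D*M + D = D + D*M)
134*(23*J(0, (Q(-4) - 4)*(0 + h(-1))) - 9) = 134*(23*(((-⅔ - 4)*(0 + (-1)²))*(1 + 0)) - 9) = 134*(23*(-14*(0 + 1)/3*1) - 9) = 134*(23*(-14/3*1*1) - 9) = 134*(23*(-14/3*1) - 9) = 134*(23*(-14/3) - 9) = 134*(-322/3 - 9) = 134*(-349/3) = -46766/3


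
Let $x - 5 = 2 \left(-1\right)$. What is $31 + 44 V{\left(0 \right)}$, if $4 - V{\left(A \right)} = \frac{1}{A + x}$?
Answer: $\frac{577}{3} \approx 192.33$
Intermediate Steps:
$x = 3$ ($x = 5 + 2 \left(-1\right) = 5 - 2 = 3$)
$V{\left(A \right)} = 4 - \frac{1}{3 + A}$ ($V{\left(A \right)} = 4 - \frac{1}{A + 3} = 4 - \frac{1}{3 + A}$)
$31 + 44 V{\left(0 \right)} = 31 + 44 \frac{11 + 4 \cdot 0}{3 + 0} = 31 + 44 \frac{11 + 0}{3} = 31 + 44 \cdot \frac{1}{3} \cdot 11 = 31 + 44 \cdot \frac{11}{3} = 31 + \frac{484}{3} = \frac{577}{3}$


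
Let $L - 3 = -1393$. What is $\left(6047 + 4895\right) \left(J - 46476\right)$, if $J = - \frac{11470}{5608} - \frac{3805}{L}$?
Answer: $- \frac{99101858671629}{194878} \approx -5.0853 \cdot 10^{8}$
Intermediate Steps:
$L = -1390$ ($L = 3 - 1393 = -1390$)
$J = \frac{269757}{389756}$ ($J = - \frac{11470}{5608} - \frac{3805}{-1390} = \left(-11470\right) \frac{1}{5608} - - \frac{761}{278} = - \frac{5735}{2804} + \frac{761}{278} = \frac{269757}{389756} \approx 0.69212$)
$\left(6047 + 4895\right) \left(J - 46476\right) = \left(6047 + 4895\right) \left(\frac{269757}{389756} - 46476\right) = 10942 \left(- \frac{18114030099}{389756}\right) = - \frac{99101858671629}{194878}$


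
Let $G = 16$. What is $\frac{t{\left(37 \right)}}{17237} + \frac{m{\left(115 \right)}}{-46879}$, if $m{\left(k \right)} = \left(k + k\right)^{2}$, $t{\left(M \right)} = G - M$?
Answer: $- \frac{912821759}{808053323} \approx -1.1297$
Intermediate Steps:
$t{\left(M \right)} = 16 - M$
$m{\left(k \right)} = 4 k^{2}$ ($m{\left(k \right)} = \left(2 k\right)^{2} = 4 k^{2}$)
$\frac{t{\left(37 \right)}}{17237} + \frac{m{\left(115 \right)}}{-46879} = \frac{16 - 37}{17237} + \frac{4 \cdot 115^{2}}{-46879} = \left(16 - 37\right) \frac{1}{17237} + 4 \cdot 13225 \left(- \frac{1}{46879}\right) = \left(-21\right) \frac{1}{17237} + 52900 \left(- \frac{1}{46879}\right) = - \frac{21}{17237} - \frac{52900}{46879} = - \frac{912821759}{808053323}$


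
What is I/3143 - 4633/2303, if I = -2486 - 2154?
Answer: -3606777/1034047 ≈ -3.4880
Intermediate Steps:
I = -4640
I/3143 - 4633/2303 = -4640/3143 - 4633/2303 = -3606777/1034047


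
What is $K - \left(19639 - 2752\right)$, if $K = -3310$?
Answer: $-20197$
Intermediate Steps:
$K - \left(19639 - 2752\right) = -3310 - \left(19639 - 2752\right) = -3310 - 16887 = -20197$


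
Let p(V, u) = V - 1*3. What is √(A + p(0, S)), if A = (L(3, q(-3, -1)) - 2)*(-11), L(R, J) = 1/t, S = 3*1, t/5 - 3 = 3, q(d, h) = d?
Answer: √16770/30 ≈ 4.3166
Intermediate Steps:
t = 30 (t = 15 + 5*3 = 15 + 15 = 30)
S = 3
p(V, u) = -3 + V (p(V, u) = V - 3 = -3 + V)
L(R, J) = 1/30
A = 649/30 (A = (1/30 - 2)*(-11) = -59/30*(-11) = 649/30 ≈ 21.633)
√(A + p(0, S)) = √(649/30 + (-3 + 0)) = √(649/30 - 3) = √(559/30) = √16770/30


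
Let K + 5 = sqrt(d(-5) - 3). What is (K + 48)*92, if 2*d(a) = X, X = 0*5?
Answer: 3956 + 92*I*sqrt(3) ≈ 3956.0 + 159.35*I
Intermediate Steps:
X = 0
d(a) = 0 (d(a) = (1/2)*0 = 0)
K = -5 + I*sqrt(3) (K = -5 + sqrt(0 - 3) = -5 + sqrt(-3) = -5 + I*sqrt(3) ≈ -5.0 + 1.732*I)
(K + 48)*92 = ((-5 + I*sqrt(3)) + 48)*92 = (43 + I*sqrt(3))*92 = 3956 + 92*I*sqrt(3)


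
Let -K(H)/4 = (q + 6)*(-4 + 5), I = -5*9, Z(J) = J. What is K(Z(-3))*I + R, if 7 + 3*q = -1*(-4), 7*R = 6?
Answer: 6306/7 ≈ 900.86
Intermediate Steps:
I = -45
R = 6/7 (R = (⅐)*6 = 6/7 ≈ 0.85714)
q = -1 (q = -7/3 + (-1*(-4))/3 = -7/3 + (⅓)*4 = -7/3 + 4/3 = -1)
K(H) = -20 (K(H) = -4*(-1 + 6)*(-4 + 5) = -20)
K(Z(-3))*I + R = -20*(-45) + 6/7 = 900 + 6/7 = 6306/7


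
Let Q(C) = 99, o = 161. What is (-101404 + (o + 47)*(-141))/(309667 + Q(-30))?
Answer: -65366/154883 ≈ -0.42203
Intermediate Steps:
(-101404 + (o + 47)*(-141))/(309667 + Q(-30)) = (-101404 + (161 + 47)*(-141))/(309667 + 99) = (-101404 + 208*(-141))/309766 = (-101404 - 29328)*(1/309766) = -130732*1/309766 = -65366/154883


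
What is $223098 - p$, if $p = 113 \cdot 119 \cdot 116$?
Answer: $-1336754$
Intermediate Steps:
$p = 1559852$ ($p = 13447 \cdot 116 = 1559852$)
$223098 - p = 223098 - 1559852 = -1336754$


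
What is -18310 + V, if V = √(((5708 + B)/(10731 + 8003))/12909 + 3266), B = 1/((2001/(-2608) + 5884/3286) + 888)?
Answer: -18310 + 2*√19249372784035987630633243503615310915/153543061394178365 ≈ -18253.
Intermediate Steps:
B = 4284944/3809415365 (B = 1/((2001*(-1/2608) + 5884*(1/3286)) + 888) = 1/((-2001/2608 + 2942/1643) + 888) = 1/(4385093/4284944 + 888) = 1/(3809415365/4284944) = 4284944/3809415365 ≈ 0.0011248)
V = 2*√19249372784035987630633243503615310915/153543061394178365 (V = √(((5708 + 4284944/3809415365)/(10731 + 8003))/12909 + 3266) = √(((21744147188364/3809415365)/18734)*(1/12909) + 3266) = √(((21744147188364/3809415365)*(1/18734))*(1/12909) + 3266) = √((10872073594182/35682793723955)*(1/12909) + 3266) = √(3624024531394/153543061394178365 + 3266) = √(501471642137411071484/153543061394178365) = 2*√19249372784035987630633243503615310915/153543061394178365 ≈ 57.149)
-18310 + V = -18310 + 2*√19249372784035987630633243503615310915/153543061394178365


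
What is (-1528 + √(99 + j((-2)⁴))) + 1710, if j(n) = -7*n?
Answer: 182 + I*√13 ≈ 182.0 + 3.6056*I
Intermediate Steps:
(-1528 + √(99 + j((-2)⁴))) + 1710 = (-1528 + √(99 - 7*(-2)⁴)) + 1710 = (-1528 + √(99 - 7*16)) + 1710 = (-1528 + √(99 - 112)) + 1710 = (-1528 + √(-13)) + 1710 = (-1528 + I*√13) + 1710 = 182 + I*√13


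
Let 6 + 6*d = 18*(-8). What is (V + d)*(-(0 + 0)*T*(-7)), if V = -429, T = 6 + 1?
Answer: 0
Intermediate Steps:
T = 7
d = -25 (d = -1 + (18*(-8))/6 = -1 + (⅙)*(-144) = -1 - 24 = -25)
(V + d)*(-(0 + 0)*T*(-7)) = (-429 - 25)*(-(0 + 0)*7*(-7)) = -454*(-0*7)*(-7) = -454*(-1*0)*(-7) = -0*(-7) = -454*0 = 0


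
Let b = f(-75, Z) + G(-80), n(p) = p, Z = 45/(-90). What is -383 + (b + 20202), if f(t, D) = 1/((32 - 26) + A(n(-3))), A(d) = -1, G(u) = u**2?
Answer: 131096/5 ≈ 26219.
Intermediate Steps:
Z = -1/2 (Z = 45*(-1/90) = -1/2 ≈ -0.50000)
f(t, D) = 1/5 (f(t, D) = 1/((32 - 26) - 1) = 1/(6 - 1) = 1/5)
b = 32001/5 (b = 1/5 + (-80)**2 = 1/5 + 6400 = 32001/5 ≈ 6400.2)
-383 + (b + 20202) = -383 + (32001/5 + 20202) = -383 + 133011/5 = 131096/5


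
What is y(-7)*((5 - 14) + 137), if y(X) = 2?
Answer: 256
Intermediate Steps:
y(-7)*((5 - 14) + 137) = 2*((5 - 14) + 137) = 2*(-9 + 137) = 2*128 = 256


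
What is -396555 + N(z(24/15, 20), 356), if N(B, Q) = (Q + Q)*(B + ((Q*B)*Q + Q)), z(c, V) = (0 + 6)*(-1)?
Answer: -541563547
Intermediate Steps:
z(c, V) = -6 (z(c, V) = 6*(-1) = -6)
N(B, Q) = 2*Q*(B + Q + B*Q²) (N(B, Q) = (2*Q)*(B + ((B*Q)*Q + Q)) = (2*Q)*(B + (B*Q² + Q)) = (2*Q)*(B + (Q + B*Q²)) = (2*Q)*(B + Q + B*Q²) = 2*Q*(B + Q + B*Q²))
-396555 + N(z(24/15, 20), 356) = -396555 + 2*356*(-6 + 356 - 6*356²) = -396555 + 2*356*(-6 + 356 - 6*126736) = -396555 + 2*356*(-6 + 356 - 760416) = -396555 + 2*356*(-760066) = -396555 - 541166992 = -541563547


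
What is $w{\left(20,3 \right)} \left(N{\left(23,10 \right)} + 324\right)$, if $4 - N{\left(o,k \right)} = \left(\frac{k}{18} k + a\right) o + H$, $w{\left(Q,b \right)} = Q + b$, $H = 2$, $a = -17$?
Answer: $\frac{121969}{9} \approx 13552.0$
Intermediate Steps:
$N{\left(o,k \right)} = 2 - o \left(-17 + \frac{k^{2}}{18}\right)$ ($N{\left(o,k \right)} = 4 - \left(\left(\frac{k}{18} k - 17\right) o + 2\right) = 4 - \left(\left(\frac{k^{2}}{18} - 17\right) o + 2\right) = 4 - \left(\left(-17 + \frac{k^{2}}{18}\right) o + 2\right) = 4 - \left(o \left(-17 + \frac{k^{2}}{18}\right) + 2\right) = 4 - \left(2 + o \left(-17 + \frac{k^{2}}{18}\right)\right) = 2 - o \left(-17 + \frac{k^{2}}{18}\right)$)
$w{\left(20,3 \right)} \left(N{\left(23,10 \right)} + 324\right) = \left(20 + 3\right) \left(\left(2 + 17 \cdot 23 - \frac{23 \cdot 10^{2}}{18}\right) + 324\right) = 23 \left(\left(2 + 391 - \frac{23}{18} \cdot 100\right) + 324\right) = 23 \left(\left(2 + 391 - \frac{1150}{9}\right) + 324\right) = 23 \left(\frac{2387}{9} + 324\right) = 23 \cdot \frac{5303}{9} = \frac{121969}{9}$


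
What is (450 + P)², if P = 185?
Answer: 403225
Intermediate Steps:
(450 + P)² = (450 + 185)² = 635² = 403225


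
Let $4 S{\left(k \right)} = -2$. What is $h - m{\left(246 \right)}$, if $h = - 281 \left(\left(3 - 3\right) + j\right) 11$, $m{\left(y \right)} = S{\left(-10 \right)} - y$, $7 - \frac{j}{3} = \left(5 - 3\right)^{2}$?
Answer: $- \frac{55145}{2} \approx -27573.0$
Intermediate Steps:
$S{\left(k \right)} = - \frac{1}{2}$ ($S{\left(k \right)} = \frac{1}{4} \left(-2\right) = - \frac{1}{2}$)
$j = 9$ ($j = 21 - 3 \left(5 - 3\right)^{2} = 21 - 3 \cdot 2^{2} = 21 - 12 = 9$)
$m{\left(y \right)} = - \frac{1}{2} - y$
$h = -27819$ ($h = - 281 \left(\left(3 - 3\right) + 9\right) 11 = - 281 \left(0 + 9\right) 11 = - 281 \cdot 9 \cdot 11 = \left(-281\right) 99 = -27819$)
$h - m{\left(246 \right)} = -27819 - \left(- \frac{1}{2} - 246\right) = -27819 - - \frac{493}{2} = -27819 + \frac{493}{2} = - \frac{55145}{2}$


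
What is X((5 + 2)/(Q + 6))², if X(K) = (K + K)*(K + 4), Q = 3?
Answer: 362404/6561 ≈ 55.236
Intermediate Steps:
X(K) = 2*K*(4 + K) (X(K) = (2*K)*(4 + K) = 2*K*(4 + K))
X((5 + 2)/(Q + 6))² = (2*((5 + 2)/(3 + 6))*(4 + (5 + 2)/(3 + 6)))² = (2*(7/9)*(4 + 7/9))² = (2*(7/9)*(43/9))² = (602/81)² = 362404/6561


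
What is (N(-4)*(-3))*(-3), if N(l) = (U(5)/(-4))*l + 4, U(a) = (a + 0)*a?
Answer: 261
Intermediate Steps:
U(a) = a² (U(a) = a*a = a²)
N(l) = 4 - 25*l/4 (N(l) = (5²/(-4))*l + 4 = (25*(-¼))*l + 4 = -25*l/4 + 4 = 4 - 25*l/4)
(N(-4)*(-3))*(-3) = ((4 - 25/4*(-4))*(-3))*(-3) = ((4 + 25)*(-3))*(-3) = (29*(-3))*(-3) = -87*(-3) = 261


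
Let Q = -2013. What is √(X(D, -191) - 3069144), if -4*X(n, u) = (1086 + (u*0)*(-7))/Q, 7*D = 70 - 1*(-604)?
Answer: I*√5527417611914/1342 ≈ 1751.9*I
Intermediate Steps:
D = 674/7 (D = (70 - 1*(-604))/7 = (70 + 604)/7 = (⅐)*674 = 674/7 ≈ 96.286)
X(n, u) = 181/1342 (X(n, u) = -(1086 + (u*0)*(-7))/(4*(-2013)) = -(1086 + 0*(-7))*(-1)/(4*2013) = -(1086 + 0)*(-1)/(4*2013) = -543*(-1)/(2*2013) = -¼*(-362/671) = 181/1342)
√(X(D, -191) - 3069144) = √(181/1342 - 3069144) = √(-4118791067/1342) = I*√5527417611914/1342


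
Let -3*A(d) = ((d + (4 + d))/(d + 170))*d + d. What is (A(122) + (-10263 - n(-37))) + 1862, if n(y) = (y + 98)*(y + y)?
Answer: -289241/73 ≈ -3962.2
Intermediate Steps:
n(y) = 2*y*(98 + y) (n(y) = (98 + y)*(2*y) = 2*y*(98 + y))
A(d) = -d/3 - d*(4 + 2*d)/(3*(170 + d)) (A(d) = -(((d + (4 + d))/(d + 170))*d + d)/3 = -(((4 + 2*d)/(170 + d))*d + d)/3 = -(d*(4 + 2*d)/(170 + d) + d)/3 = -(d + d*(4 + 2*d)/(170 + d))/3 = -d/3 - d*(4 + 2*d)/(3*(170 + d)))
(A(122) + (-10263 - n(-37))) + 1862 = (-1*122*(58 + 122)/(170 + 122) + (-10263 - 2*(-37)*(98 - 37))) + 1862 = (-1*122*180/292 + (-10263 - 2*(-37)*61)) + 1862 = (-1*122*1/292*180 + (-10263 - 1*(-4514))) + 1862 = (-5490/73 + (-10263 + 4514)) + 1862 = (-5490/73 - 5749) + 1862 = -425167/73 + 1862 = -289241/73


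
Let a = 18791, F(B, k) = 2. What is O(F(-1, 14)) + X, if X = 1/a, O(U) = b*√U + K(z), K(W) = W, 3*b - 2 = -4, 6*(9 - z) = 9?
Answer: 281867/37582 - 2*√2/3 ≈ 6.5572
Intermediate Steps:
z = 15/2 (z = 9 - ⅙*9 = 9 - 3/2 = 15/2 ≈ 7.5000)
b = -⅔ (b = ⅔ + (⅓)*(-4) = ⅔ - 4/3 = -⅔ ≈ -0.66667)
O(U) = 15/2 - 2*√U/3 (O(U) = -2*√U/3 + 15/2 = 15/2 - 2*√U/3)
X = 1/18791 ≈ 5.3217e-5
O(F(-1, 14)) + X = (15/2 - 2*√2/3) + 1/18791 = 281867/37582 - 2*√2/3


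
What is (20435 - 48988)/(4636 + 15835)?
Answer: -28553/20471 ≈ -1.3948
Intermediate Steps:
(20435 - 48988)/(4636 + 15835) = -28553/20471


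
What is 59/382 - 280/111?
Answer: -100411/42402 ≈ -2.3681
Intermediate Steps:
59/382 - 280/111 = -100411/42402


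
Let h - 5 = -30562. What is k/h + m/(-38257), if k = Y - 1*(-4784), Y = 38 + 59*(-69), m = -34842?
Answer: 1035935987/1169019149 ≈ 0.88616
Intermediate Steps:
h = -30557 (h = 5 - 30562 = -30557)
Y = -4033 (Y = 38 - 4071 = -4033)
k = 751 (k = -4033 - 1*(-4784) = -4033 + 4784 = 751)
k/h + m/(-38257) = 751/(-30557) - 34842/(-38257) = 751*(-1/30557) - 34842*(-1/38257) = -751/30557 + 34842/38257 = 1035935987/1169019149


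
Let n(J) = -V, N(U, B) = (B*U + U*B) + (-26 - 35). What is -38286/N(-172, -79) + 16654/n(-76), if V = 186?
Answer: -229347203/2521695 ≈ -90.950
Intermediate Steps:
N(U, B) = -61 + 2*B*U (N(U, B) = (B*U + B*U) - 61 = 2*B*U - 61 = -61 + 2*B*U)
n(J) = -186 (n(J) = -1*186 = -186)
-38286/N(-172, -79) + 16654/n(-76) = -38286/(-61 + 2*(-79)*(-172)) + 16654/(-186) = -38286/(-61 + 27176) + 16654*(-1/186) = -38286/27115 - 8327/93 = -229347203/2521695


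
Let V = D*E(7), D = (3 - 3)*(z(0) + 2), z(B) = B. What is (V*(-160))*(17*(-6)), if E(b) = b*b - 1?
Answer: 0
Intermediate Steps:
E(b) = -1 + b² (E(b) = b² - 1 = -1 + b²)
D = 0 (D = (3 - 3)*(0 + 2) = 0*2 = 0)
V = 0 (V = 0*(-1 + 7²) = 0*(-1 + 49) = 0*48 = 0)
(V*(-160))*(17*(-6)) = (0*(-160))*(17*(-6)) = 0*(-102) = 0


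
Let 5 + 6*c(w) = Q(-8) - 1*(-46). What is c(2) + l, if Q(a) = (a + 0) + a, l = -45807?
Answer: -274817/6 ≈ -45803.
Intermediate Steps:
Q(a) = 2*a (Q(a) = a + a = 2*a)
c(w) = 25/6 (c(w) = -5/6 + (2*(-8) - 1*(-46))/6 = -5/6 + (-16 + 46)/6 = -5/6 + (1/6)*30 = -5/6 + 5 = 25/6)
c(2) + l = 25/6 - 45807 = -274817/6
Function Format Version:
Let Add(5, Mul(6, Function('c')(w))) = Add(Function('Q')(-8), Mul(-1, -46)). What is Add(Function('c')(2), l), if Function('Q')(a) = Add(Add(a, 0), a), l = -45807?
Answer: Rational(-274817, 6) ≈ -45803.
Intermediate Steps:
Function('Q')(a) = Mul(2, a) (Function('Q')(a) = Add(a, a) = Mul(2, a))
Function('c')(w) = Rational(25, 6) (Function('c')(w) = Add(Rational(-5, 6), Mul(Rational(1, 6), Add(Mul(2, -8), Mul(-1, -46)))) = Add(Rational(-5, 6), Mul(Rational(1, 6), Add(-16, 46))) = Add(Rational(-5, 6), Mul(Rational(1, 6), 30)) = Add(Rational(-5, 6), 5) = Rational(25, 6))
Add(Function('c')(2), l) = Add(Rational(25, 6), -45807) = Rational(-274817, 6)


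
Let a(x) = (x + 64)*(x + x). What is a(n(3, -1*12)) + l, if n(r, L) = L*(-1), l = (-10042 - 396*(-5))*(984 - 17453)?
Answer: 132774902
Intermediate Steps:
l = 132773078 (l = (-10042 + 1980)*(-16469) = -8062*(-16469) = 132773078)
n(r, L) = -L
a(x) = 2*x*(64 + x) (a(x) = (64 + x)*(2*x) = 2*x*(64 + x))
a(n(3, -1*12)) + l = 2*(-(-1)*12)*(64 - (-1)*12) + 132773078 = 2*(-1*(-12))*(64 - 1*(-12)) + 132773078 = 2*12*(64 + 12) + 132773078 = 2*12*76 + 132773078 = 1824 + 132773078 = 132774902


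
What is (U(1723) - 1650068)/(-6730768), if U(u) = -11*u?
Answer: 1669021/6730768 ≈ 0.24797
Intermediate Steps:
(U(1723) - 1650068)/(-6730768) = (-11*1723 - 1650068)/(-6730768) = (-18953 - 1650068)*(-1/6730768) = -1669021*(-1/6730768) = 1669021/6730768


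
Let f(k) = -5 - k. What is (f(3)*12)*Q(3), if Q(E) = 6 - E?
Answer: -288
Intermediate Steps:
(f(3)*12)*Q(3) = ((-5 - 1*3)*12)*(6 - 1*3) = ((-5 - 3)*12)*(6 - 3) = -8*12*3 = -96*3 = -288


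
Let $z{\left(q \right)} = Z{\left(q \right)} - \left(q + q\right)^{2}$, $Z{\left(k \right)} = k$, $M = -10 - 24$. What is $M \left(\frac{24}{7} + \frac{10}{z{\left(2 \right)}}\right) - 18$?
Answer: $- \frac{772}{7} \approx -110.29$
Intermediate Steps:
$M = -34$
$z{\left(q \right)} = q - 4 q^{2}$ ($z{\left(q \right)} = q - \left(q + q\right)^{2} = q - \left(2 q\right)^{2} = q - 4 q^{2}$)
$M \left(\frac{24}{7} + \frac{10}{z{\left(2 \right)}}\right) - 18 = - 34 \left(\frac{24}{7} + \frac{10}{2 \left(1 - 8\right)}\right) - 18 = - 34 \left(24 \cdot \frac{1}{7} + \frac{10}{2 \left(1 - 8\right)}\right) - 18 = - 34 \left(\frac{24}{7} + \frac{10}{2 \left(-7\right)}\right) - 18 = - 34 \left(\frac{24}{7} + \frac{10}{-14}\right) - 18 = - 34 \left(\frac{24}{7} + 10 \left(- \frac{1}{14}\right)\right) - 18 = - 34 \left(\frac{24}{7} - \frac{5}{7}\right) - 18 = \left(-34\right) \frac{19}{7} - 18 = - \frac{646}{7} - 18 = - \frac{772}{7}$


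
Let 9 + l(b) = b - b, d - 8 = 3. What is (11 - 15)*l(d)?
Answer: 36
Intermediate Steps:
d = 11 (d = 8 + 3 = 11)
l(b) = -9 (l(b) = -9 + (b - b) = -9 + 0 = -9)
(11 - 15)*l(d) = (11 - 15)*(-9) = -4*(-9) = 36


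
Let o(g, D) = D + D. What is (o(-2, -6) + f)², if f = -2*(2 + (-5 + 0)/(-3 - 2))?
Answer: 324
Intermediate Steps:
o(g, D) = 2*D
f = -6 (f = -2*(2 - 5/(-5)) = -2*(2 - 5*(-⅕)) = -2*(2 + 1) = -2*3 = -6)
(o(-2, -6) + f)² = (2*(-6) - 6)² = (-12 - 6)² = (-18)² = 324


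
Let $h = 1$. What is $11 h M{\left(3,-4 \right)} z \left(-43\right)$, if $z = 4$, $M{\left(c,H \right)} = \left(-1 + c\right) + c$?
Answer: $-9460$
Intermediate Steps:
$M{\left(c,H \right)} = -1 + 2 c$
$11 h M{\left(3,-4 \right)} z \left(-43\right) = 11 \cdot 1 \left(-1 + 2 \cdot 3\right) 4 \left(-43\right) = 11 \cdot 1 \left(-1 + 6\right) 4 \left(-43\right) = 11 \cdot 1 \cdot 5 \cdot 4 \left(-43\right) = 11 \cdot 5 \cdot 4 \left(-43\right) = 11 \cdot 20 \left(-43\right) = 220 \left(-43\right) = -9460$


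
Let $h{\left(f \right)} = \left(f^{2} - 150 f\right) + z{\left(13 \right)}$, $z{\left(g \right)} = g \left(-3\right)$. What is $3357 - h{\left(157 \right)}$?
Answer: $2297$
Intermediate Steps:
$z{\left(g \right)} = - 3 g$
$h{\left(f \right)} = -39 + f^{2} - 150 f$ ($h{\left(f \right)} = \left(f^{2} - 150 f\right) - 39 = -39 + f^{2} - 150 f$)
$3357 - h{\left(157 \right)} = 3357 - \left(-39 + 157^{2} - 23550\right) = 3357 - \left(-39 + 24649 - 23550\right) = 3357 - 1060 = 2297$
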